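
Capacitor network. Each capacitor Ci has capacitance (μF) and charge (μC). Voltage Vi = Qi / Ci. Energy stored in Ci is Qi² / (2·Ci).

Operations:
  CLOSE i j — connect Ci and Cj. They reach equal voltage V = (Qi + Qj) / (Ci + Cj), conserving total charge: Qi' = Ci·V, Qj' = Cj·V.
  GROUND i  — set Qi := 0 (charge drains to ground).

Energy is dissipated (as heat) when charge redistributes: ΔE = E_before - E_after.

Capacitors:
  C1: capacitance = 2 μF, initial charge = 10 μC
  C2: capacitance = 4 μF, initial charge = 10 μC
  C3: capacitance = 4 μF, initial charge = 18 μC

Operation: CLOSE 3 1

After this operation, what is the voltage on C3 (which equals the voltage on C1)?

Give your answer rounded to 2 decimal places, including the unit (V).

Answer: 4.67 V

Derivation:
Initial: C1(2μF, Q=10μC, V=5.00V), C2(4μF, Q=10μC, V=2.50V), C3(4μF, Q=18μC, V=4.50V)
Op 1: CLOSE 3-1: Q_total=28.00, C_total=6.00, V=4.67; Q3=18.67, Q1=9.33; dissipated=0.167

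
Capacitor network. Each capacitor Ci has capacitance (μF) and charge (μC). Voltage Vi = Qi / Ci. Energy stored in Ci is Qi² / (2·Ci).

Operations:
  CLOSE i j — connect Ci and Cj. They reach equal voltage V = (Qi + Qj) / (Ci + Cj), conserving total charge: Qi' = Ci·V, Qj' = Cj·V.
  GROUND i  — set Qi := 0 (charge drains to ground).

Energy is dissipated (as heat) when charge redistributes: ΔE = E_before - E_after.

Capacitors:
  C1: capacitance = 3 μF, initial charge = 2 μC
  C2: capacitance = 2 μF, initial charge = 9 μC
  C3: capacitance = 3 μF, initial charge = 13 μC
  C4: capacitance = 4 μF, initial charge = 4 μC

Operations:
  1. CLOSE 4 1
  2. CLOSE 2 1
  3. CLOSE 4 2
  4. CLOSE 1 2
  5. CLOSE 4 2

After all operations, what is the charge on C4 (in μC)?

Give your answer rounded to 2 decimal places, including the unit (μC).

Initial: C1(3μF, Q=2μC, V=0.67V), C2(2μF, Q=9μC, V=4.50V), C3(3μF, Q=13μC, V=4.33V), C4(4μF, Q=4μC, V=1.00V)
Op 1: CLOSE 4-1: Q_total=6.00, C_total=7.00, V=0.86; Q4=3.43, Q1=2.57; dissipated=0.095
Op 2: CLOSE 2-1: Q_total=11.57, C_total=5.00, V=2.31; Q2=4.63, Q1=6.94; dissipated=7.962
Op 3: CLOSE 4-2: Q_total=8.06, C_total=6.00, V=1.34; Q4=5.37, Q2=2.69; dissipated=1.416
Op 4: CLOSE 1-2: Q_total=9.63, C_total=5.00, V=1.93; Q1=5.78, Q2=3.85; dissipated=0.566
Op 5: CLOSE 4-2: Q_total=9.22, C_total=6.00, V=1.54; Q4=6.15, Q2=3.07; dissipated=0.226
Final charges: Q1=5.78, Q2=3.07, Q3=13.00, Q4=6.15

Answer: 6.15 μC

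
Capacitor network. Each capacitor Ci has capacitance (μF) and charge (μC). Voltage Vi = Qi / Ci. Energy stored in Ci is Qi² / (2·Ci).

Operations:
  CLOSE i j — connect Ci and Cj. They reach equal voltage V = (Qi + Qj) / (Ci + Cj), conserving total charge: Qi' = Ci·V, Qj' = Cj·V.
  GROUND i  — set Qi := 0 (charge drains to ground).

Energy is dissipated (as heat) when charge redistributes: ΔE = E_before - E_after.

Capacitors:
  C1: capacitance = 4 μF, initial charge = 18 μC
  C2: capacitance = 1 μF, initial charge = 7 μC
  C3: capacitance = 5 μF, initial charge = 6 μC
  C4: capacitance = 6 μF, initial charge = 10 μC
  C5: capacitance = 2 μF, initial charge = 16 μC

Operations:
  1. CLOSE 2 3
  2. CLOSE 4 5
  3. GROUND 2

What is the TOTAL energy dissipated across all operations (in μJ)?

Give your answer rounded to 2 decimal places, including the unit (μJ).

Answer: 46.45 μJ

Derivation:
Initial: C1(4μF, Q=18μC, V=4.50V), C2(1μF, Q=7μC, V=7.00V), C3(5μF, Q=6μC, V=1.20V), C4(6μF, Q=10μC, V=1.67V), C5(2μF, Q=16μC, V=8.00V)
Op 1: CLOSE 2-3: Q_total=13.00, C_total=6.00, V=2.17; Q2=2.17, Q3=10.83; dissipated=14.017
Op 2: CLOSE 4-5: Q_total=26.00, C_total=8.00, V=3.25; Q4=19.50, Q5=6.50; dissipated=30.083
Op 3: GROUND 2: Q2=0; energy lost=2.347
Total dissipated: 46.447 μJ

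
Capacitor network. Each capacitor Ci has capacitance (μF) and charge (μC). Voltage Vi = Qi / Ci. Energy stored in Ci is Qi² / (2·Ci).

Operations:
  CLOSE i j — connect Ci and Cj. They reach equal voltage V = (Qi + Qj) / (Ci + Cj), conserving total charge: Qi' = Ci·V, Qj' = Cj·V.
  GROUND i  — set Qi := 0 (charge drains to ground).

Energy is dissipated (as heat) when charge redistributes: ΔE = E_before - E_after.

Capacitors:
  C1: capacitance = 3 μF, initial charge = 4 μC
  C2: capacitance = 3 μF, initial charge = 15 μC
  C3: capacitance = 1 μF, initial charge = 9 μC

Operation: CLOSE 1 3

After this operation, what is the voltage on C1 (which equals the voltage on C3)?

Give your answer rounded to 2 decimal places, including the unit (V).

Answer: 3.25 V

Derivation:
Initial: C1(3μF, Q=4μC, V=1.33V), C2(3μF, Q=15μC, V=5.00V), C3(1μF, Q=9μC, V=9.00V)
Op 1: CLOSE 1-3: Q_total=13.00, C_total=4.00, V=3.25; Q1=9.75, Q3=3.25; dissipated=22.042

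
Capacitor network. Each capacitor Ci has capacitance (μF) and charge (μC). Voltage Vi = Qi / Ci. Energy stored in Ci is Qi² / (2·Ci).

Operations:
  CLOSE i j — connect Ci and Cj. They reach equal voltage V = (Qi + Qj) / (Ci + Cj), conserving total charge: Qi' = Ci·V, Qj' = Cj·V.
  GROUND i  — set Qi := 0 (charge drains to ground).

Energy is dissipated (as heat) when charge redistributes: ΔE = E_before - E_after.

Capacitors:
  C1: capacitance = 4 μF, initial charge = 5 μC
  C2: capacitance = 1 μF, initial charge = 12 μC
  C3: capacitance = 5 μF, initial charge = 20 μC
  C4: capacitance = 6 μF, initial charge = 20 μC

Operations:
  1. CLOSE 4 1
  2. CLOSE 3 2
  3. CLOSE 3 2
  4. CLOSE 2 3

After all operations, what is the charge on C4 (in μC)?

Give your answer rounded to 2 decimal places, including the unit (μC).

Answer: 15.00 μC

Derivation:
Initial: C1(4μF, Q=5μC, V=1.25V), C2(1μF, Q=12μC, V=12.00V), C3(5μF, Q=20μC, V=4.00V), C4(6μF, Q=20μC, V=3.33V)
Op 1: CLOSE 4-1: Q_total=25.00, C_total=10.00, V=2.50; Q4=15.00, Q1=10.00; dissipated=5.208
Op 2: CLOSE 3-2: Q_total=32.00, C_total=6.00, V=5.33; Q3=26.67, Q2=5.33; dissipated=26.667
Op 3: CLOSE 3-2: Q_total=32.00, C_total=6.00, V=5.33; Q3=26.67, Q2=5.33; dissipated=0.000
Op 4: CLOSE 2-3: Q_total=32.00, C_total=6.00, V=5.33; Q2=5.33, Q3=26.67; dissipated=0.000
Final charges: Q1=10.00, Q2=5.33, Q3=26.67, Q4=15.00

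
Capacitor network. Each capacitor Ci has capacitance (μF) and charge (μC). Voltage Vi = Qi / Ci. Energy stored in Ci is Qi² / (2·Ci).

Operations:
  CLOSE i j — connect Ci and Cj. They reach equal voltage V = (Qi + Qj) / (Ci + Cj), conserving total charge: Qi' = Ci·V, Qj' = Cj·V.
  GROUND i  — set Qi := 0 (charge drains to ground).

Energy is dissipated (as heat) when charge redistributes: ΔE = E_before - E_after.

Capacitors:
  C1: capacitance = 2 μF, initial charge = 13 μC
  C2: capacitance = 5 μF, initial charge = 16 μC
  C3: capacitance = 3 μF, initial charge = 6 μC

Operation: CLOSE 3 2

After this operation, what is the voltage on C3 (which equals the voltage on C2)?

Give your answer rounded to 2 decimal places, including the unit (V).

Initial: C1(2μF, Q=13μC, V=6.50V), C2(5μF, Q=16μC, V=3.20V), C3(3μF, Q=6μC, V=2.00V)
Op 1: CLOSE 3-2: Q_total=22.00, C_total=8.00, V=2.75; Q3=8.25, Q2=13.75; dissipated=1.350

Answer: 2.75 V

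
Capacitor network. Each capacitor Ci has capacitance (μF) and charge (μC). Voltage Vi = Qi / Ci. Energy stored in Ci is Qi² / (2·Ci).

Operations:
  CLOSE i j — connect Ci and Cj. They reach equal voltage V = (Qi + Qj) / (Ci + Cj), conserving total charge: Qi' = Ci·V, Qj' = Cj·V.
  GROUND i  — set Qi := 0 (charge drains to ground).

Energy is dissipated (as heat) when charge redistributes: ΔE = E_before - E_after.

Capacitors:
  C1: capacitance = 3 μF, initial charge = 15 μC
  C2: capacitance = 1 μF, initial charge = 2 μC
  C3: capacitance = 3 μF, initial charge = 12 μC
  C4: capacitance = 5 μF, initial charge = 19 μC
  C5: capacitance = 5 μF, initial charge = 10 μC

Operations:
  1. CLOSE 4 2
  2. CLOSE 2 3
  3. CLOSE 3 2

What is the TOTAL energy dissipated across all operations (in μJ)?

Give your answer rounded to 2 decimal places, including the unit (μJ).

Answer: 1.44 μJ

Derivation:
Initial: C1(3μF, Q=15μC, V=5.00V), C2(1μF, Q=2μC, V=2.00V), C3(3μF, Q=12μC, V=4.00V), C4(5μF, Q=19μC, V=3.80V), C5(5μF, Q=10μC, V=2.00V)
Op 1: CLOSE 4-2: Q_total=21.00, C_total=6.00, V=3.50; Q4=17.50, Q2=3.50; dissipated=1.350
Op 2: CLOSE 2-3: Q_total=15.50, C_total=4.00, V=3.88; Q2=3.88, Q3=11.62; dissipated=0.094
Op 3: CLOSE 3-2: Q_total=15.50, C_total=4.00, V=3.88; Q3=11.62, Q2=3.88; dissipated=0.000
Total dissipated: 1.444 μJ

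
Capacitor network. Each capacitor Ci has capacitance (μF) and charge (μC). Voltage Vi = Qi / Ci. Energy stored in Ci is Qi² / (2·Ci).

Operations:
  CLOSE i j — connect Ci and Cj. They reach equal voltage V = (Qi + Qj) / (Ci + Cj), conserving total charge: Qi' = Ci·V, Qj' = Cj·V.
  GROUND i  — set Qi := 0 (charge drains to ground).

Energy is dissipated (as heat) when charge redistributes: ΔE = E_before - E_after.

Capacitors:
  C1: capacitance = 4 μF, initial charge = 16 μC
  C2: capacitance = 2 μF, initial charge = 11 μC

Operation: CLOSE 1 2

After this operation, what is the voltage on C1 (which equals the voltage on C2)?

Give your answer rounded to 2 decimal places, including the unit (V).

Answer: 4.50 V

Derivation:
Initial: C1(4μF, Q=16μC, V=4.00V), C2(2μF, Q=11μC, V=5.50V)
Op 1: CLOSE 1-2: Q_total=27.00, C_total=6.00, V=4.50; Q1=18.00, Q2=9.00; dissipated=1.500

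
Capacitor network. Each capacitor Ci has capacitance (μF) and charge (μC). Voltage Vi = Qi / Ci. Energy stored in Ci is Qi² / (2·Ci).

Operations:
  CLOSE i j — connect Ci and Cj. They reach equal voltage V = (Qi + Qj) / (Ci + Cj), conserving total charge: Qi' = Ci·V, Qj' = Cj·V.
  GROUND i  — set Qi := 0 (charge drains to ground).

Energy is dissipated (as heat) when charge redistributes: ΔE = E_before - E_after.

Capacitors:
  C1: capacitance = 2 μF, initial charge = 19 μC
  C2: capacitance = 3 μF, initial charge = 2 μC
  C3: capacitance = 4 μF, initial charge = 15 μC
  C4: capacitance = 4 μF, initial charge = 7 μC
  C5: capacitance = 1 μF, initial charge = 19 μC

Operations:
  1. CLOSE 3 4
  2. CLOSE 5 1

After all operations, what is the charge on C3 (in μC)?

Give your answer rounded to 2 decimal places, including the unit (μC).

Answer: 11.00 μC

Derivation:
Initial: C1(2μF, Q=19μC, V=9.50V), C2(3μF, Q=2μC, V=0.67V), C3(4μF, Q=15μC, V=3.75V), C4(4μF, Q=7μC, V=1.75V), C5(1μF, Q=19μC, V=19.00V)
Op 1: CLOSE 3-4: Q_total=22.00, C_total=8.00, V=2.75; Q3=11.00, Q4=11.00; dissipated=4.000
Op 2: CLOSE 5-1: Q_total=38.00, C_total=3.00, V=12.67; Q5=12.67, Q1=25.33; dissipated=30.083
Final charges: Q1=25.33, Q2=2.00, Q3=11.00, Q4=11.00, Q5=12.67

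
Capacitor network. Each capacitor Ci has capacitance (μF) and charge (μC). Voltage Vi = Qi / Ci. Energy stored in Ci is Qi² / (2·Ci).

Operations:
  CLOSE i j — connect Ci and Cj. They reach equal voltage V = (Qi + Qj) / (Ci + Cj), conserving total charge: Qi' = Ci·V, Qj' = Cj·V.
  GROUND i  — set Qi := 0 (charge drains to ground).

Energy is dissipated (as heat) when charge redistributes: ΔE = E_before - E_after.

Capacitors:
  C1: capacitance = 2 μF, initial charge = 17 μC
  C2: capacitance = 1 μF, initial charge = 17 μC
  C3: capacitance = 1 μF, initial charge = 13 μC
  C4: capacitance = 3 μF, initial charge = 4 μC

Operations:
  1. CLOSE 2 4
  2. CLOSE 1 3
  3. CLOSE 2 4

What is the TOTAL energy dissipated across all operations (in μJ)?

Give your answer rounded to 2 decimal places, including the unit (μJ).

Answer: 98.79 μJ

Derivation:
Initial: C1(2μF, Q=17μC, V=8.50V), C2(1μF, Q=17μC, V=17.00V), C3(1μF, Q=13μC, V=13.00V), C4(3μF, Q=4μC, V=1.33V)
Op 1: CLOSE 2-4: Q_total=21.00, C_total=4.00, V=5.25; Q2=5.25, Q4=15.75; dissipated=92.042
Op 2: CLOSE 1-3: Q_total=30.00, C_total=3.00, V=10.00; Q1=20.00, Q3=10.00; dissipated=6.750
Op 3: CLOSE 2-4: Q_total=21.00, C_total=4.00, V=5.25; Q2=5.25, Q4=15.75; dissipated=0.000
Total dissipated: 98.792 μJ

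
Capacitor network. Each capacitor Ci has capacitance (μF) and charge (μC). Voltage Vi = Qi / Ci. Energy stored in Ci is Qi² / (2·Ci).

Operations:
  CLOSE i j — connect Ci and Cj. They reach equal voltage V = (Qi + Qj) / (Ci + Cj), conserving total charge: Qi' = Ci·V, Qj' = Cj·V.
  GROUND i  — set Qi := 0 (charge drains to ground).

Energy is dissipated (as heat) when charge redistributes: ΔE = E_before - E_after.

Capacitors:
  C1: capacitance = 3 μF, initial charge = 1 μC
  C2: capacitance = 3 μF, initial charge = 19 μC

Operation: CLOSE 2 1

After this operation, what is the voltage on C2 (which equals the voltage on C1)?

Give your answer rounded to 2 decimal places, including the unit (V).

Answer: 3.33 V

Derivation:
Initial: C1(3μF, Q=1μC, V=0.33V), C2(3μF, Q=19μC, V=6.33V)
Op 1: CLOSE 2-1: Q_total=20.00, C_total=6.00, V=3.33; Q2=10.00, Q1=10.00; dissipated=27.000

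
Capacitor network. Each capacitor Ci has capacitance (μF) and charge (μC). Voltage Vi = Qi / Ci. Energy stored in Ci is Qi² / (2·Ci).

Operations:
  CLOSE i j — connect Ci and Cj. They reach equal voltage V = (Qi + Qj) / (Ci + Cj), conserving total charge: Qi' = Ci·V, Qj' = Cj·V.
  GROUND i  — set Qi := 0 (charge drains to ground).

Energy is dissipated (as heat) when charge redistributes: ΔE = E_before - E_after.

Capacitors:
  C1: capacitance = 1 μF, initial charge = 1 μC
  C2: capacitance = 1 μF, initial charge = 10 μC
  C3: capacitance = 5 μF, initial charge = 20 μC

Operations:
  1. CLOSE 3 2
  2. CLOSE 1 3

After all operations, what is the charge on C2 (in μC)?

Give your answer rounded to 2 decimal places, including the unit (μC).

Initial: C1(1μF, Q=1μC, V=1.00V), C2(1μF, Q=10μC, V=10.00V), C3(5μF, Q=20μC, V=4.00V)
Op 1: CLOSE 3-2: Q_total=30.00, C_total=6.00, V=5.00; Q3=25.00, Q2=5.00; dissipated=15.000
Op 2: CLOSE 1-3: Q_total=26.00, C_total=6.00, V=4.33; Q1=4.33, Q3=21.67; dissipated=6.667
Final charges: Q1=4.33, Q2=5.00, Q3=21.67

Answer: 5.00 μC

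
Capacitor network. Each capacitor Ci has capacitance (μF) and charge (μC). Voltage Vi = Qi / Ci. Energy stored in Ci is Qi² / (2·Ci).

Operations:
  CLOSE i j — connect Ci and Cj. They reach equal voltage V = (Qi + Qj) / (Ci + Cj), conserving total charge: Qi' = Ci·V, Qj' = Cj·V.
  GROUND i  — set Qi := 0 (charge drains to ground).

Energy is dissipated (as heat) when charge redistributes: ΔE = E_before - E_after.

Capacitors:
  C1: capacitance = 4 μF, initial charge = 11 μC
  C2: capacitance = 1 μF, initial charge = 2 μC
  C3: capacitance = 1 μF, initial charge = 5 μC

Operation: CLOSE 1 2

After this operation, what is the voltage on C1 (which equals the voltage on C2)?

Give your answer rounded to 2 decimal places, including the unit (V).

Initial: C1(4μF, Q=11μC, V=2.75V), C2(1μF, Q=2μC, V=2.00V), C3(1μF, Q=5μC, V=5.00V)
Op 1: CLOSE 1-2: Q_total=13.00, C_total=5.00, V=2.60; Q1=10.40, Q2=2.60; dissipated=0.225

Answer: 2.60 V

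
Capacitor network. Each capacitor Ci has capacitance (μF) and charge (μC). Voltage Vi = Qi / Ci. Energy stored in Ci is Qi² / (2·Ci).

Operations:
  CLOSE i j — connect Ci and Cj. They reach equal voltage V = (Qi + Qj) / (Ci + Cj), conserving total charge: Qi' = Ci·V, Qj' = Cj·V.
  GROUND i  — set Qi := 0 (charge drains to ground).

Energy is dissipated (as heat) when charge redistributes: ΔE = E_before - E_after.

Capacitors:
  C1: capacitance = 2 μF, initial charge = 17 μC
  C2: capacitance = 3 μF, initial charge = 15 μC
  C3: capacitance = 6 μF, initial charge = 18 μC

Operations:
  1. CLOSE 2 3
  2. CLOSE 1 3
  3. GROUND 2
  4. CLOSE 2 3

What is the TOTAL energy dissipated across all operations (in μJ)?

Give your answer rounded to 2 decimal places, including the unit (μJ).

Answer: 65.45 μJ

Derivation:
Initial: C1(2μF, Q=17μC, V=8.50V), C2(3μF, Q=15μC, V=5.00V), C3(6μF, Q=18μC, V=3.00V)
Op 1: CLOSE 2-3: Q_total=33.00, C_total=9.00, V=3.67; Q2=11.00, Q3=22.00; dissipated=4.000
Op 2: CLOSE 1-3: Q_total=39.00, C_total=8.00, V=4.88; Q1=9.75, Q3=29.25; dissipated=17.521
Op 3: GROUND 2: Q2=0; energy lost=20.167
Op 4: CLOSE 2-3: Q_total=29.25, C_total=9.00, V=3.25; Q2=9.75, Q3=19.50; dissipated=23.766
Total dissipated: 65.453 μJ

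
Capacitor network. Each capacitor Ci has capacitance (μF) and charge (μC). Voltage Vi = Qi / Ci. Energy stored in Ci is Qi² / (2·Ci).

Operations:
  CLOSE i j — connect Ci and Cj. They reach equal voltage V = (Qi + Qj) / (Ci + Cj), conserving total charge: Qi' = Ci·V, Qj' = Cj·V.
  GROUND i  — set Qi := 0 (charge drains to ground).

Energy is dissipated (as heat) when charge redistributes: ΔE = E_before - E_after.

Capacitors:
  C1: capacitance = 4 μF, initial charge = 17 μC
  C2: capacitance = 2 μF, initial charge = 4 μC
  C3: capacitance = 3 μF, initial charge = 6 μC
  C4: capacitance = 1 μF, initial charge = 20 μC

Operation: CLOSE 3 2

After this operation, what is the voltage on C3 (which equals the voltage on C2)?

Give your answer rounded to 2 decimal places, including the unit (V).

Answer: 2.00 V

Derivation:
Initial: C1(4μF, Q=17μC, V=4.25V), C2(2μF, Q=4μC, V=2.00V), C3(3μF, Q=6μC, V=2.00V), C4(1μF, Q=20μC, V=20.00V)
Op 1: CLOSE 3-2: Q_total=10.00, C_total=5.00, V=2.00; Q3=6.00, Q2=4.00; dissipated=0.000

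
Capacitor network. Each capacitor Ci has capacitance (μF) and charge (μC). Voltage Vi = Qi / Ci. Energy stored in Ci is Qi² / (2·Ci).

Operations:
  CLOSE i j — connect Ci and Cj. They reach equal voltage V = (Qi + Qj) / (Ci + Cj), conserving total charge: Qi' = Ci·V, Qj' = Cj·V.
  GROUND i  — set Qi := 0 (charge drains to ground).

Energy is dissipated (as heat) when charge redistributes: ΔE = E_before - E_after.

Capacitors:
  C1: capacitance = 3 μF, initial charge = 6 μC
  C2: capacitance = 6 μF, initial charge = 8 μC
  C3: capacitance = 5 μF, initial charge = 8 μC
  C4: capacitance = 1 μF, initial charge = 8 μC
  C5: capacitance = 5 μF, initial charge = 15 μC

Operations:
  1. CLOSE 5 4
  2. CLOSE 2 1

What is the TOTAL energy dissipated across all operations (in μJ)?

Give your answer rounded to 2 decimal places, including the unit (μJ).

Answer: 10.86 μJ

Derivation:
Initial: C1(3μF, Q=6μC, V=2.00V), C2(6μF, Q=8μC, V=1.33V), C3(5μF, Q=8μC, V=1.60V), C4(1μF, Q=8μC, V=8.00V), C5(5μF, Q=15μC, V=3.00V)
Op 1: CLOSE 5-4: Q_total=23.00, C_total=6.00, V=3.83; Q5=19.17, Q4=3.83; dissipated=10.417
Op 2: CLOSE 2-1: Q_total=14.00, C_total=9.00, V=1.56; Q2=9.33, Q1=4.67; dissipated=0.444
Total dissipated: 10.861 μJ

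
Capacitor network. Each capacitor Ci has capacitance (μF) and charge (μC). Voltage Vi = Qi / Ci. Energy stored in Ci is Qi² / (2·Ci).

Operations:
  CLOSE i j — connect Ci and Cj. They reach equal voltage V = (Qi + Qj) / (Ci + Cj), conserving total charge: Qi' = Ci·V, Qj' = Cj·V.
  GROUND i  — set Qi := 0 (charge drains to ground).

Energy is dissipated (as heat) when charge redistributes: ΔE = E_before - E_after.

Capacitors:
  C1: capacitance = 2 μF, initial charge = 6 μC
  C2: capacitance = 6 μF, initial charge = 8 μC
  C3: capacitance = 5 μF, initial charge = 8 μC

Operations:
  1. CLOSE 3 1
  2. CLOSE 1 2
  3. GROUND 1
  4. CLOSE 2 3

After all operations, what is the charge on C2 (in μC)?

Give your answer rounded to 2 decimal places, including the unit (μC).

Answer: 10.36 μC

Derivation:
Initial: C1(2μF, Q=6μC, V=3.00V), C2(6μF, Q=8μC, V=1.33V), C3(5μF, Q=8μC, V=1.60V)
Op 1: CLOSE 3-1: Q_total=14.00, C_total=7.00, V=2.00; Q3=10.00, Q1=4.00; dissipated=1.400
Op 2: CLOSE 1-2: Q_total=12.00, C_total=8.00, V=1.50; Q1=3.00, Q2=9.00; dissipated=0.333
Op 3: GROUND 1: Q1=0; energy lost=2.250
Op 4: CLOSE 2-3: Q_total=19.00, C_total=11.00, V=1.73; Q2=10.36, Q3=8.64; dissipated=0.341
Final charges: Q1=0.00, Q2=10.36, Q3=8.64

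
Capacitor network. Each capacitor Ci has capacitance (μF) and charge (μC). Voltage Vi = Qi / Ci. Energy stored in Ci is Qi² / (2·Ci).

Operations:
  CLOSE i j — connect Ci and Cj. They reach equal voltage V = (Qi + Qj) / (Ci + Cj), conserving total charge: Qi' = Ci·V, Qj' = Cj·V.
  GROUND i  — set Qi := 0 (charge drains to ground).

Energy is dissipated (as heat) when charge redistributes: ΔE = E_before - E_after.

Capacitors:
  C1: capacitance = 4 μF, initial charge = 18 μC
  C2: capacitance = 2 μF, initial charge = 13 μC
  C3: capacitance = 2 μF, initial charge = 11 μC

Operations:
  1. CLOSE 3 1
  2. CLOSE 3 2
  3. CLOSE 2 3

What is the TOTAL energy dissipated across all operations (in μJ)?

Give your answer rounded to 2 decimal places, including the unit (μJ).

Answer: 2.06 μJ

Derivation:
Initial: C1(4μF, Q=18μC, V=4.50V), C2(2μF, Q=13μC, V=6.50V), C3(2μF, Q=11μC, V=5.50V)
Op 1: CLOSE 3-1: Q_total=29.00, C_total=6.00, V=4.83; Q3=9.67, Q1=19.33; dissipated=0.667
Op 2: CLOSE 3-2: Q_total=22.67, C_total=4.00, V=5.67; Q3=11.33, Q2=11.33; dissipated=1.389
Op 3: CLOSE 2-3: Q_total=22.67, C_total=4.00, V=5.67; Q2=11.33, Q3=11.33; dissipated=0.000
Total dissipated: 2.056 μJ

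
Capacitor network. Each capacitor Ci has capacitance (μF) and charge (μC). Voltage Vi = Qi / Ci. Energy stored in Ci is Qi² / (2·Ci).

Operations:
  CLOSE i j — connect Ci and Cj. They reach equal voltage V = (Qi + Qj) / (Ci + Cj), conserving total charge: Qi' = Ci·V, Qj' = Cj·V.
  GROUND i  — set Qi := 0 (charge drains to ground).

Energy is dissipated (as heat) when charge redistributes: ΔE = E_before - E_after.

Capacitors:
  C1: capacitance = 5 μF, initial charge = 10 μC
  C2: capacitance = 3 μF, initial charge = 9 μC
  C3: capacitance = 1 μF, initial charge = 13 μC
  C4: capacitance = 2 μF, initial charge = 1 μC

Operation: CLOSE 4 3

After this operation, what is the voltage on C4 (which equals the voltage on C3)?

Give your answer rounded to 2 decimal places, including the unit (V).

Answer: 4.67 V

Derivation:
Initial: C1(5μF, Q=10μC, V=2.00V), C2(3μF, Q=9μC, V=3.00V), C3(1μF, Q=13μC, V=13.00V), C4(2μF, Q=1μC, V=0.50V)
Op 1: CLOSE 4-3: Q_total=14.00, C_total=3.00, V=4.67; Q4=9.33, Q3=4.67; dissipated=52.083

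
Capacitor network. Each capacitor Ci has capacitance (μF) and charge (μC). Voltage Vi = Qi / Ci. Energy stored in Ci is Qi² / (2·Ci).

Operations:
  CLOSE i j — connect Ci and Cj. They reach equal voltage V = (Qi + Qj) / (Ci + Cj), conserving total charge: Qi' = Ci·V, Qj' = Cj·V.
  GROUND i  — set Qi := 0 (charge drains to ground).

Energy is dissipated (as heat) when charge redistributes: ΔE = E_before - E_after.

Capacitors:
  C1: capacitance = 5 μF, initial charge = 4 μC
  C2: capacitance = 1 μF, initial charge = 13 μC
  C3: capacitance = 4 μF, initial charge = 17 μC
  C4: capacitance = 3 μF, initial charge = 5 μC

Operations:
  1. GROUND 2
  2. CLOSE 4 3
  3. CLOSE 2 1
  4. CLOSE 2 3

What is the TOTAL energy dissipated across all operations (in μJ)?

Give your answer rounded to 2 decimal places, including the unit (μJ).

Initial: C1(5μF, Q=4μC, V=0.80V), C2(1μF, Q=13μC, V=13.00V), C3(4μF, Q=17μC, V=4.25V), C4(3μF, Q=5μC, V=1.67V)
Op 1: GROUND 2: Q2=0; energy lost=84.500
Op 2: CLOSE 4-3: Q_total=22.00, C_total=7.00, V=3.14; Q4=9.43, Q3=12.57; dissipated=5.720
Op 3: CLOSE 2-1: Q_total=4.00, C_total=6.00, V=0.67; Q2=0.67, Q1=3.33; dissipated=0.267
Op 4: CLOSE 2-3: Q_total=13.24, C_total=5.00, V=2.65; Q2=2.65, Q3=10.59; dissipated=2.453
Total dissipated: 92.940 μJ

Answer: 92.94 μJ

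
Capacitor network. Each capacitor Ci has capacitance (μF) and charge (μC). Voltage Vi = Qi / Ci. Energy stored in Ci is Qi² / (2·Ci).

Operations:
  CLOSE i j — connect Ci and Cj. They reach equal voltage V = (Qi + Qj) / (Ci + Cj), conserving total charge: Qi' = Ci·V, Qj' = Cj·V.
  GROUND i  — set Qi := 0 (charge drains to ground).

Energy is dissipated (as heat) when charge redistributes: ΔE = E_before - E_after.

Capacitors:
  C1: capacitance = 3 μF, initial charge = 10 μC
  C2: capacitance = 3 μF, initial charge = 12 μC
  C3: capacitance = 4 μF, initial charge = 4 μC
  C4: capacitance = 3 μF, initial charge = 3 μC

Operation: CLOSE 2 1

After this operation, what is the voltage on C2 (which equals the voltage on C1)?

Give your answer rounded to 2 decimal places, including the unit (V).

Answer: 3.67 V

Derivation:
Initial: C1(3μF, Q=10μC, V=3.33V), C2(3μF, Q=12μC, V=4.00V), C3(4μF, Q=4μC, V=1.00V), C4(3μF, Q=3μC, V=1.00V)
Op 1: CLOSE 2-1: Q_total=22.00, C_total=6.00, V=3.67; Q2=11.00, Q1=11.00; dissipated=0.333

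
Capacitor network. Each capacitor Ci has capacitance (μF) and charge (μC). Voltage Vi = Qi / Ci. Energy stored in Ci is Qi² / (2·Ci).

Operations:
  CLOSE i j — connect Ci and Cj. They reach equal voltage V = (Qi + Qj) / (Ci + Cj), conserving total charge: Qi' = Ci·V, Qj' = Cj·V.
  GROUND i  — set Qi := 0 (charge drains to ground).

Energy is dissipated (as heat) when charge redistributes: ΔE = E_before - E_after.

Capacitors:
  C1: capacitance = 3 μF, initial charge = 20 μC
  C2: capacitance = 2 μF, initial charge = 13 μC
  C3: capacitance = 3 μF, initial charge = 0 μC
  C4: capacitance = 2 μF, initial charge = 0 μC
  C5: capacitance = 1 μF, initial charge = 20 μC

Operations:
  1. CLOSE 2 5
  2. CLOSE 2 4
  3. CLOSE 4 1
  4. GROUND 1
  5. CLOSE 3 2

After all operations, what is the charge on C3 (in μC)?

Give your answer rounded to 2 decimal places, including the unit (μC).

Initial: C1(3μF, Q=20μC, V=6.67V), C2(2μF, Q=13μC, V=6.50V), C3(3μF, Q=0μC, V=0.00V), C4(2μF, Q=0μC, V=0.00V), C5(1μF, Q=20μC, V=20.00V)
Op 1: CLOSE 2-5: Q_total=33.00, C_total=3.00, V=11.00; Q2=22.00, Q5=11.00; dissipated=60.750
Op 2: CLOSE 2-4: Q_total=22.00, C_total=4.00, V=5.50; Q2=11.00, Q4=11.00; dissipated=60.500
Op 3: CLOSE 4-1: Q_total=31.00, C_total=5.00, V=6.20; Q4=12.40, Q1=18.60; dissipated=0.817
Op 4: GROUND 1: Q1=0; energy lost=57.660
Op 5: CLOSE 3-2: Q_total=11.00, C_total=5.00, V=2.20; Q3=6.60, Q2=4.40; dissipated=18.150
Final charges: Q1=0.00, Q2=4.40, Q3=6.60, Q4=12.40, Q5=11.00

Answer: 6.60 μC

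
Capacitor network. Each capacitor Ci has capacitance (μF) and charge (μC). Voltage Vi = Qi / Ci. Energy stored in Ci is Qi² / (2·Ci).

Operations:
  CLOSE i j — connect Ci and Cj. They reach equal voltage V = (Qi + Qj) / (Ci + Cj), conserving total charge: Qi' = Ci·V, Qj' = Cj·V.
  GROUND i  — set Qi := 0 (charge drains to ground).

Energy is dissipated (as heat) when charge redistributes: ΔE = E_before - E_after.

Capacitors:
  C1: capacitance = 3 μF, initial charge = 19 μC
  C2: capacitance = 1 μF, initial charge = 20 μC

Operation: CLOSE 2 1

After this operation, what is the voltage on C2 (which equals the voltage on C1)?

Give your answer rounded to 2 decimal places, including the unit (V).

Initial: C1(3μF, Q=19μC, V=6.33V), C2(1μF, Q=20μC, V=20.00V)
Op 1: CLOSE 2-1: Q_total=39.00, C_total=4.00, V=9.75; Q2=9.75, Q1=29.25; dissipated=70.042

Answer: 9.75 V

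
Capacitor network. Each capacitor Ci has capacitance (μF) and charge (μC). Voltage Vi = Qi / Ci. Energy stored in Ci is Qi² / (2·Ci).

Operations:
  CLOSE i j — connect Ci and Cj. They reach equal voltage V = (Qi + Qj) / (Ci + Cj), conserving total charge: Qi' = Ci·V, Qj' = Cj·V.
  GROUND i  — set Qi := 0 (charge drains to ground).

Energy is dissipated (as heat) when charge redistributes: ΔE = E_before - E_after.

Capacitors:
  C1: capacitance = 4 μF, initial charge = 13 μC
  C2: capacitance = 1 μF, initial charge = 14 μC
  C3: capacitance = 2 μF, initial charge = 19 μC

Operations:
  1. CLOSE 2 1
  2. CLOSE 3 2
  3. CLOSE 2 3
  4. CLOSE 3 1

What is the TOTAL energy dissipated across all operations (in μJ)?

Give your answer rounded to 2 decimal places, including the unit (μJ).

Initial: C1(4μF, Q=13μC, V=3.25V), C2(1μF, Q=14μC, V=14.00V), C3(2μF, Q=19μC, V=9.50V)
Op 1: CLOSE 2-1: Q_total=27.00, C_total=5.00, V=5.40; Q2=5.40, Q1=21.60; dissipated=46.225
Op 2: CLOSE 3-2: Q_total=24.40, C_total=3.00, V=8.13; Q3=16.27, Q2=8.13; dissipated=5.603
Op 3: CLOSE 2-3: Q_total=24.40, C_total=3.00, V=8.13; Q2=8.13, Q3=16.27; dissipated=0.000
Op 4: CLOSE 3-1: Q_total=37.87, C_total=6.00, V=6.31; Q3=12.62, Q1=25.24; dissipated=4.981
Total dissipated: 56.809 μJ

Answer: 56.81 μJ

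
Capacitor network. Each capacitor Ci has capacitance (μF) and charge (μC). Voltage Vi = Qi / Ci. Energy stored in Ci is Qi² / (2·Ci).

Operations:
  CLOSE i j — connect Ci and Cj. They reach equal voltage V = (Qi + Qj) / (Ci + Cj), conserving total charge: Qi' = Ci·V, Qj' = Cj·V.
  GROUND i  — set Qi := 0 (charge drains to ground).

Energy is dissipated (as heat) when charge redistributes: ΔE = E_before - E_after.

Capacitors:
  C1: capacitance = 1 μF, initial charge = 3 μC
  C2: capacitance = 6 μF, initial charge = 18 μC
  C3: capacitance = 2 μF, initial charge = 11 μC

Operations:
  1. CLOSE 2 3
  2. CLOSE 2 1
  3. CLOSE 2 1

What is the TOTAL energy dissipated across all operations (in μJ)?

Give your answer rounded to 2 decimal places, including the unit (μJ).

Answer: 4.85 μJ

Derivation:
Initial: C1(1μF, Q=3μC, V=3.00V), C2(6μF, Q=18μC, V=3.00V), C3(2μF, Q=11μC, V=5.50V)
Op 1: CLOSE 2-3: Q_total=29.00, C_total=8.00, V=3.62; Q2=21.75, Q3=7.25; dissipated=4.688
Op 2: CLOSE 2-1: Q_total=24.75, C_total=7.00, V=3.54; Q2=21.21, Q1=3.54; dissipated=0.167
Op 3: CLOSE 2-1: Q_total=24.75, C_total=7.00, V=3.54; Q2=21.21, Q1=3.54; dissipated=0.000
Total dissipated: 4.855 μJ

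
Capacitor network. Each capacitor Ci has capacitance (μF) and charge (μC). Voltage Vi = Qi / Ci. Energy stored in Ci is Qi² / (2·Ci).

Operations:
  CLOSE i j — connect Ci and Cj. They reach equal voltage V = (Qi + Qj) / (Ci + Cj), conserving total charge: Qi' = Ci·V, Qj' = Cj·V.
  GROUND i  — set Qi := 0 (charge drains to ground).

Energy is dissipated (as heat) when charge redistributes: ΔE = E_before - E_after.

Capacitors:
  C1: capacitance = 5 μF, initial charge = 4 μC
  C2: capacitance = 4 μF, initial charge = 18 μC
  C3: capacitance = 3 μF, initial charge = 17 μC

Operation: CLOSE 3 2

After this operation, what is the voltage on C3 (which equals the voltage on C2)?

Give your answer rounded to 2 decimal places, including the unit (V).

Initial: C1(5μF, Q=4μC, V=0.80V), C2(4μF, Q=18μC, V=4.50V), C3(3μF, Q=17μC, V=5.67V)
Op 1: CLOSE 3-2: Q_total=35.00, C_total=7.00, V=5.00; Q3=15.00, Q2=20.00; dissipated=1.167

Answer: 5.00 V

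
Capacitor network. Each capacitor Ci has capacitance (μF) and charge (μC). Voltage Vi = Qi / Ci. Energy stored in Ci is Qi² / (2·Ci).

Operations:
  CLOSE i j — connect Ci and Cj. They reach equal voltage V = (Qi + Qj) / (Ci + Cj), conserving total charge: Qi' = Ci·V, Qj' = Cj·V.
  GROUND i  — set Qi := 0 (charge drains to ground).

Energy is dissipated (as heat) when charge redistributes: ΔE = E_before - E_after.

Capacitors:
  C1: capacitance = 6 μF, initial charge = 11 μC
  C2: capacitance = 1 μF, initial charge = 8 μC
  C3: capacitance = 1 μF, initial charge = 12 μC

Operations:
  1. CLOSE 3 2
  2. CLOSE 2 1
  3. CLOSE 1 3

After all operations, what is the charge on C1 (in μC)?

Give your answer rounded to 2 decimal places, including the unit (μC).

Answer: 24.00 μC

Derivation:
Initial: C1(6μF, Q=11μC, V=1.83V), C2(1μF, Q=8μC, V=8.00V), C3(1μF, Q=12μC, V=12.00V)
Op 1: CLOSE 3-2: Q_total=20.00, C_total=2.00, V=10.00; Q3=10.00, Q2=10.00; dissipated=4.000
Op 2: CLOSE 2-1: Q_total=21.00, C_total=7.00, V=3.00; Q2=3.00, Q1=18.00; dissipated=28.583
Op 3: CLOSE 1-3: Q_total=28.00, C_total=7.00, V=4.00; Q1=24.00, Q3=4.00; dissipated=21.000
Final charges: Q1=24.00, Q2=3.00, Q3=4.00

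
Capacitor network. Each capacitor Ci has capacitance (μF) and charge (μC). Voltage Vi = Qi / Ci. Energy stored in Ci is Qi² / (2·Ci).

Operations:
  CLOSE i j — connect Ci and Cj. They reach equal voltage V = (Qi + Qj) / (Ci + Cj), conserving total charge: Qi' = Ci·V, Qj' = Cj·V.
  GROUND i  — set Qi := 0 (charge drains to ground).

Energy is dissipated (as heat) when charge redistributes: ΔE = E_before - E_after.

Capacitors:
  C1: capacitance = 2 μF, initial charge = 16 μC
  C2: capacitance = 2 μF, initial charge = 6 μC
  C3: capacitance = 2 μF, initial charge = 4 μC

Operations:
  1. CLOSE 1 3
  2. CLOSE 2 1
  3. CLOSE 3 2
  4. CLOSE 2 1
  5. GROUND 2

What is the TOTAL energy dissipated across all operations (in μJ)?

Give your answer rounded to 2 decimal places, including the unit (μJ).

Initial: C1(2μF, Q=16μC, V=8.00V), C2(2μF, Q=6μC, V=3.00V), C3(2μF, Q=4μC, V=2.00V)
Op 1: CLOSE 1-3: Q_total=20.00, C_total=4.00, V=5.00; Q1=10.00, Q3=10.00; dissipated=18.000
Op 2: CLOSE 2-1: Q_total=16.00, C_total=4.00, V=4.00; Q2=8.00, Q1=8.00; dissipated=2.000
Op 3: CLOSE 3-2: Q_total=18.00, C_total=4.00, V=4.50; Q3=9.00, Q2=9.00; dissipated=0.500
Op 4: CLOSE 2-1: Q_total=17.00, C_total=4.00, V=4.25; Q2=8.50, Q1=8.50; dissipated=0.125
Op 5: GROUND 2: Q2=0; energy lost=18.062
Total dissipated: 38.688 μJ

Answer: 38.69 μJ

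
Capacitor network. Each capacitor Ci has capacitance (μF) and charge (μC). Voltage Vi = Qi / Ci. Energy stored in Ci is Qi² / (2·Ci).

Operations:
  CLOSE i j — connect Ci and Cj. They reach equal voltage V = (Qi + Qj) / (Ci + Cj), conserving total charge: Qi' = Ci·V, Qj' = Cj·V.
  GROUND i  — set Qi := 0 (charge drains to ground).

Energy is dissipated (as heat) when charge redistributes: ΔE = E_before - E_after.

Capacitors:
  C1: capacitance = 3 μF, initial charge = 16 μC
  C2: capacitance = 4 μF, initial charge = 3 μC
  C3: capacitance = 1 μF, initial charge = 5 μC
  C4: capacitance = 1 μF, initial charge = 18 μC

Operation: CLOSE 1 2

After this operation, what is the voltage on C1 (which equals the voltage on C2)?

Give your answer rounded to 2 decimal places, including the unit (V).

Initial: C1(3μF, Q=16μC, V=5.33V), C2(4μF, Q=3μC, V=0.75V), C3(1μF, Q=5μC, V=5.00V), C4(1μF, Q=18μC, V=18.00V)
Op 1: CLOSE 1-2: Q_total=19.00, C_total=7.00, V=2.71; Q1=8.14, Q2=10.86; dissipated=18.006

Answer: 2.71 V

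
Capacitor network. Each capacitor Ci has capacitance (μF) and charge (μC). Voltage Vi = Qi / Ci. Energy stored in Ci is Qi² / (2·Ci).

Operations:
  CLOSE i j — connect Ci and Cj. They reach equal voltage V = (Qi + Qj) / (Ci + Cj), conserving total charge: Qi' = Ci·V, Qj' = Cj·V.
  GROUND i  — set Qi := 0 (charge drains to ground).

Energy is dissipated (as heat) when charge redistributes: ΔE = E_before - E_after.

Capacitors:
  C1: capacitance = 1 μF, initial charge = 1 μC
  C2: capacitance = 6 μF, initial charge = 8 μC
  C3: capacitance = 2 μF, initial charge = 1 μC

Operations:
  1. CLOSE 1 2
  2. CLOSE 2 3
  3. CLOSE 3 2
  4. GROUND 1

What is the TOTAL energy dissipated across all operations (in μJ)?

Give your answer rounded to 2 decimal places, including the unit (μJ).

Answer: 1.34 μJ

Derivation:
Initial: C1(1μF, Q=1μC, V=1.00V), C2(6μF, Q=8μC, V=1.33V), C3(2μF, Q=1μC, V=0.50V)
Op 1: CLOSE 1-2: Q_total=9.00, C_total=7.00, V=1.29; Q1=1.29, Q2=7.71; dissipated=0.048
Op 2: CLOSE 2-3: Q_total=8.71, C_total=8.00, V=1.09; Q2=6.54, Q3=2.18; dissipated=0.463
Op 3: CLOSE 3-2: Q_total=8.71, C_total=8.00, V=1.09; Q3=2.18, Q2=6.54; dissipated=0.000
Op 4: GROUND 1: Q1=0; energy lost=0.827
Total dissipated: 1.337 μJ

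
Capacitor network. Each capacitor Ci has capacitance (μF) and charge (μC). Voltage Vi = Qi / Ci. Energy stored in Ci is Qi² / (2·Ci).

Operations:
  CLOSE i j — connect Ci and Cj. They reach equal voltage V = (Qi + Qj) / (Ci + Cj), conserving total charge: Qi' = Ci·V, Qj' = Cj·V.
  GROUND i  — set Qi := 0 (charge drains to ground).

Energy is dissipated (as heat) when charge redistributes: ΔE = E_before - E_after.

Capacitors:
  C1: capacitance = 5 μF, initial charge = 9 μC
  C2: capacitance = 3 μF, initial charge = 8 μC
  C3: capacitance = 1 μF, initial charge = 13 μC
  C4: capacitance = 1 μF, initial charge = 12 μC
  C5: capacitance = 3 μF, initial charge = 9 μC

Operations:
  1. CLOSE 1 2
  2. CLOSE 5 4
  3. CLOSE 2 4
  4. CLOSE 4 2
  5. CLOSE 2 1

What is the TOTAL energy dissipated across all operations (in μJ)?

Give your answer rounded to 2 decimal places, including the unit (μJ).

Answer: 35.31 μJ

Derivation:
Initial: C1(5μF, Q=9μC, V=1.80V), C2(3μF, Q=8μC, V=2.67V), C3(1μF, Q=13μC, V=13.00V), C4(1μF, Q=12μC, V=12.00V), C5(3μF, Q=9μC, V=3.00V)
Op 1: CLOSE 1-2: Q_total=17.00, C_total=8.00, V=2.12; Q1=10.62, Q2=6.38; dissipated=0.704
Op 2: CLOSE 5-4: Q_total=21.00, C_total=4.00, V=5.25; Q5=15.75, Q4=5.25; dissipated=30.375
Op 3: CLOSE 2-4: Q_total=11.62, C_total=4.00, V=2.91; Q2=8.72, Q4=2.91; dissipated=3.662
Op 4: CLOSE 4-2: Q_total=11.62, C_total=4.00, V=2.91; Q4=2.91, Q2=8.72; dissipated=0.000
Op 5: CLOSE 2-1: Q_total=19.34, C_total=8.00, V=2.42; Q2=7.25, Q1=12.09; dissipated=0.572
Total dissipated: 35.313 μJ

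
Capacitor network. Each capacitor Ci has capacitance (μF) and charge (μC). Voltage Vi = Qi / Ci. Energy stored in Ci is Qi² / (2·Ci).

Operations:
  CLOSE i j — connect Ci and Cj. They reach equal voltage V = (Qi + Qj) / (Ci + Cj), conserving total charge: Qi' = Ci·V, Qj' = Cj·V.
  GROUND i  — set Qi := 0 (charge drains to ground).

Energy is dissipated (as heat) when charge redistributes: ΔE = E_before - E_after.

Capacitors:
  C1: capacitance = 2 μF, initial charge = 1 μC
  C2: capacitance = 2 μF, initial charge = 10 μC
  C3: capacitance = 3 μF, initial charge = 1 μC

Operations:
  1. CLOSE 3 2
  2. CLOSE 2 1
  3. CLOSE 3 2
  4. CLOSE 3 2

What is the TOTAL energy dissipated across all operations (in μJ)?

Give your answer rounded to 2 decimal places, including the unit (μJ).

Answer: 14.95 μJ

Derivation:
Initial: C1(2μF, Q=1μC, V=0.50V), C2(2μF, Q=10μC, V=5.00V), C3(3μF, Q=1μC, V=0.33V)
Op 1: CLOSE 3-2: Q_total=11.00, C_total=5.00, V=2.20; Q3=6.60, Q2=4.40; dissipated=13.067
Op 2: CLOSE 2-1: Q_total=5.40, C_total=4.00, V=1.35; Q2=2.70, Q1=2.70; dissipated=1.445
Op 3: CLOSE 3-2: Q_total=9.30, C_total=5.00, V=1.86; Q3=5.58, Q2=3.72; dissipated=0.433
Op 4: CLOSE 3-2: Q_total=9.30, C_total=5.00, V=1.86; Q3=5.58, Q2=3.72; dissipated=0.000
Total dissipated: 14.945 μJ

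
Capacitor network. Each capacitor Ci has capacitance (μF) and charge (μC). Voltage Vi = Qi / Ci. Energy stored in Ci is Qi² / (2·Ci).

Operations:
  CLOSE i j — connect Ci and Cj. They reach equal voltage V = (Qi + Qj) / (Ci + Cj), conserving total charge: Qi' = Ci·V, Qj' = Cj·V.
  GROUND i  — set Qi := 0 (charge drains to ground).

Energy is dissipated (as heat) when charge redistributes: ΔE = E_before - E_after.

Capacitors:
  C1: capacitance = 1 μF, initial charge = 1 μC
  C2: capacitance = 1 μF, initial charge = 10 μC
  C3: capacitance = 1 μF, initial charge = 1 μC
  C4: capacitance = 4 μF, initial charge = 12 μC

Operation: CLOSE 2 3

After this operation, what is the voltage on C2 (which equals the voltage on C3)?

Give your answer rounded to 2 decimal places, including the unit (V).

Initial: C1(1μF, Q=1μC, V=1.00V), C2(1μF, Q=10μC, V=10.00V), C3(1μF, Q=1μC, V=1.00V), C4(4μF, Q=12μC, V=3.00V)
Op 1: CLOSE 2-3: Q_total=11.00, C_total=2.00, V=5.50; Q2=5.50, Q3=5.50; dissipated=20.250

Answer: 5.50 V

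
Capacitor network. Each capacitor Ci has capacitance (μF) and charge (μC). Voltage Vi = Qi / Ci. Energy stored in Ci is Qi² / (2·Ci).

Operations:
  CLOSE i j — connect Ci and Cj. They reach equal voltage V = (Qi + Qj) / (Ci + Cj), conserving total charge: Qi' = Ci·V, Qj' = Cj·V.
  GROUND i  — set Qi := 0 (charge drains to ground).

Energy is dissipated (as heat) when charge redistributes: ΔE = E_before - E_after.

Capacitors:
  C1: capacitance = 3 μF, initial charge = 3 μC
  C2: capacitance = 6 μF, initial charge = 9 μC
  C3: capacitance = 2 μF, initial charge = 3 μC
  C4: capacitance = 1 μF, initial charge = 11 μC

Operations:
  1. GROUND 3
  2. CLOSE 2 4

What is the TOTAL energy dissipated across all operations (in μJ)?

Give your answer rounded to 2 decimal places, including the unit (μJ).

Answer: 40.93 μJ

Derivation:
Initial: C1(3μF, Q=3μC, V=1.00V), C2(6μF, Q=9μC, V=1.50V), C3(2μF, Q=3μC, V=1.50V), C4(1μF, Q=11μC, V=11.00V)
Op 1: GROUND 3: Q3=0; energy lost=2.250
Op 2: CLOSE 2-4: Q_total=20.00, C_total=7.00, V=2.86; Q2=17.14, Q4=2.86; dissipated=38.679
Total dissipated: 40.929 μJ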